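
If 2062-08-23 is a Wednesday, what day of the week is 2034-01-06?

Count forward from the earlier date (January 6, 2034) to the later (August 23, 2062):
From January 6, 2034 to January 6, 2062: 28 years, of which 7 contain a Feb 29 — 21×365 + 7×366 = 10227 days.
January 2062: 31 − 6 = 25 days remain.
Then February 2062 (28), March (31), April (30), May (31), June (30), July (31): 28 + 31 + 30 + 31 + 30 + 31 = 181 days.
August 1–23, 2062: 23 days.
Residual: 229 days.
Total: 10456 days.
10456 mod 7 = 5, so 5 days before Wednesday is Friday.

Friday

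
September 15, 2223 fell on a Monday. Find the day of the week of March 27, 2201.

Friday

Count forward from the earlier date (March 27, 2201) to the later (September 15, 2223):
From March 27, 2201 to March 27, 2223: 22 years, of which 5 contain a Feb 29 — 17×365 + 5×366 = 8035 days.
March 2223: 31 − 27 = 4 days remain.
Then April (30), May (31), June (30), July (31), August (31): 30 + 31 + 30 + 31 + 31 = 153 days.
September 1–15, 2223: 15 days.
Residual: 172 days.
Total: 8207 days.
8207 mod 7 = 3, so 3 days before Monday is Friday.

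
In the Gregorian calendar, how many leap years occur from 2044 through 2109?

16

Years divisible by 4: 2044, 2048, …, 2108 — 17 in all.
Of these, 2100 is divisible by 100 but not 400, so not leap.
Leap years: 17 − 1 = 16.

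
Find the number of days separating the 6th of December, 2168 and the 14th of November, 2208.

14587

Day-of-year of December 6, 2168: 341.
Day-of-year of November 14, 2208: 319.
2168 has 366 days, so 366 − 341 = 25 days remain in 2168.
Full years 2169–2207: 31 common + 8 leap = 31×365 + 8×366 = 14243 days.
Total: 25 + 14243 + 319 = 14587 days.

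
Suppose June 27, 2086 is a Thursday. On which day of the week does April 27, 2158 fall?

Day-of-year of June 27, 2086: 178.
Day-of-year of April 27, 2158: 117.
2086 has 365 days, so 365 − 178 = 187 days remain in 2086.
Full years 2087–2157: 54 common + 17 leap = 54×365 + 17×366 = 25932 days.
Total: 187 + 25932 + 117 = 26236 days.
26236 is a multiple of 7, so April 27, 2158 falls on the same weekday: Thursday.

Thursday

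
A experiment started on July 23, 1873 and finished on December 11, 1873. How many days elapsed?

July 1873: 31 − 23 = 8 days remain.
Then August (31), September (30), October (31), November (30): 31 + 30 + 31 + 30 = 122 days.
December 1–11, 1873: 11 days.
Total: 8 + 122 + 11 = 141 days.

141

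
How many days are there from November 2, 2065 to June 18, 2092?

9725

From November 2, 2065 to November 2, 2091: 26 years, of which 6 contain a Feb 29 — 20×365 + 6×366 = 9496 days.
November 2091: 30 − 2 = 28 days remain.
Then December (31), January (31), February 2092 (29), March (31), April (30), May (31): 31 + 31 + 29 + 31 + 30 + 31 = 183 days.
June 1–18, 2092: 18 days.
Residual: 229 days.
Total: 9725 days.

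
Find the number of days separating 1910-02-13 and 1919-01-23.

Day-of-year of February 13, 1910: 44.
Day-of-year of January 23, 1919: 23.
1910 has 365 days, so 365 − 44 = 321 days remain in 1910.
Full years 1911–1918: 6 common + 2 leap = 6×365 + 2×366 = 2922 days.
Total: 321 + 2922 + 23 = 3266 days.

3266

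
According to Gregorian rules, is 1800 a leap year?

1800 is not a leap year (divisible by 100 but not 400).

No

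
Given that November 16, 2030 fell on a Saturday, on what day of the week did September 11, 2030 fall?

Wednesday

Count forward from the earlier date (September 11, 2030) to the later (November 16, 2030):
September 2030: 30 − 11 = 19 days remain.
Then October (31): 31 days.
November 1–16, 2030: 16 days.
Total: 19 + 31 + 16 = 66 days.
66 mod 7 = 3, so 3 days before Saturday is Wednesday.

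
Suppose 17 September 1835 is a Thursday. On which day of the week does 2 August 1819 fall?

Monday

Count forward from the earlier date (August 2, 1819) to the later (September 17, 1835):
Day-of-year of August 2, 1819: 214.
Day-of-year of September 17, 1835: 260.
1819 has 365 days, so 365 − 214 = 151 days remain in 1819.
Full years 1820–1834: 11 common + 4 leap = 11×365 + 4×366 = 5479 days.
Total: 151 + 5479 + 260 = 5890 days.
5890 mod 7 = 3, so 3 days before Thursday is Monday.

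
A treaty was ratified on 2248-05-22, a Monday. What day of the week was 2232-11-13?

Count forward from the earlier date (November 13, 2232) to the later (May 22, 2248):
From November 13, 2232 to November 13, 2247: 15 years, of which 3 contain a Feb 29 — 12×365 + 3×366 = 5478 days.
November 2247: 30 − 13 = 17 days remain.
Then December (31), January (31), February 2248 (29), March (31), April (30): 31 + 31 + 29 + 31 + 30 = 152 days.
May 1–22, 2248: 22 days.
Residual: 191 days.
Total: 5669 days.
5669 mod 7 = 6, so 6 days before Monday is Tuesday.

Tuesday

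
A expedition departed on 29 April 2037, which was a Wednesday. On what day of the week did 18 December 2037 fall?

Friday

April 2037: 30 − 29 = 1 day remains.
Then May (31), June (30), July (31), August (31), September (30), October (31), November (30): 31 + 30 + 31 + 31 + 30 + 31 + 30 = 214 days.
December 1–18, 2037: 18 days.
Total: 1 + 214 + 18 = 233 days.
233 mod 7 = 2, so 2 days after Wednesday is Friday.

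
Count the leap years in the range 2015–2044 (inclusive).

Years divisible by 4 in [2015, 2044]: 2016, 2020, 2024, 2028, 2032, 2036, 2040, 2044.
No century exceptions apply. Count: 8.

8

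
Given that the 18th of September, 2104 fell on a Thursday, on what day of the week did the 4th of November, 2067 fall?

Count forward from the earlier date (November 4, 2067) to the later (September 18, 2104):
Day-of-year of November 4, 2067: 308.
Day-of-year of September 18, 2104: 262.
2067 has 365 days, so 365 − 308 = 57 days remain in 2067.
Full years 2068–2103: 28 common + 8 leap = 28×365 + 8×366 = 13148 days.
Total: 57 + 13148 + 262 = 13467 days.
13467 mod 7 = 6, so 6 days before Thursday is Friday.

Friday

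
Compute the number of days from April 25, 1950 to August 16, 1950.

113

April 1950: 30 − 25 = 5 days remain.
Then May (31), June (30), July (31): 31 + 30 + 31 = 92 days.
August 1–16, 1950: 16 days.
Total: 5 + 92 + 16 = 113 days.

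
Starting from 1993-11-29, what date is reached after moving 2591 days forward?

2001-01-02

Count 2591 days after November 29, 1993:
Day-of-year of November 29, 1993: 333.
Day-of-year of January 2, 2001: 2.
1993 has 365 days, so 365 − 333 = 32 days remain in 1993.
Full years 1994–2000: 5 common + 2 leap = 5×365 + 2×366 = 2557 days.
Total: 32 + 2557 + 2 = 2591 days.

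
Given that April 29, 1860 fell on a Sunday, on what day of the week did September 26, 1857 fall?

Saturday

Count forward from the earlier date (September 26, 1857) to the later (April 29, 1860):
Day-of-year of September 26, 1857: 269.
Day-of-year of April 29, 1860: 120.
1857 has 365 days, so 365 − 269 = 96 days remain in 1857.
Full years: 1858: 365; 1859: 365. Sum = 730.
Total: 96 + 730 + 120 = 946 days.
946 mod 7 = 1, so 1 day before Sunday is Saturday.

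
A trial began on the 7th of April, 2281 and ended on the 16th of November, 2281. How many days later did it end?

April 2281: 30 − 7 = 23 days remain.
Then May (31), June (30), July (31), August (31), September (30), October (31): 31 + 30 + 31 + 31 + 30 + 31 = 184 days.
November 1–16, 2281: 16 days.
Total: 23 + 184 + 16 = 223 days.

223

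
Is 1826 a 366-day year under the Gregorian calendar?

1826 is not a leap year.

No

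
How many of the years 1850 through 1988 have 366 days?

34

Years divisible by 4: 1852, 1856, …, 1988 — 35 in all.
Of these, 1900 is divisible by 100 but not 400, so not leap.
Leap years: 35 − 1 = 34.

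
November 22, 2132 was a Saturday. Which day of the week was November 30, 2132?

Within November 2132: 30 − 22 = 8 days.
8 mod 7 = 1, so 1 day after Saturday is Sunday.

Sunday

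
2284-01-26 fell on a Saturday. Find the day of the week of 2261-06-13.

Count forward from the earlier date (June 13, 2261) to the later (January 26, 2284):
Day-of-year of June 13, 2261: 164.
Day-of-year of January 26, 2284: 26.
2261 has 365 days, so 365 − 164 = 201 days remain in 2261.
Full years 2262–2283: 17 common + 5 leap = 17×365 + 5×366 = 8035 days.
Total: 201 + 8035 + 26 = 8262 days.
8262 mod 7 = 2, so 2 days before Saturday is Thursday.

Thursday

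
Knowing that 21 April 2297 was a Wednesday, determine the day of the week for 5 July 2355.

From April 21, 2297 to April 21, 2355: 58 years, of which 13 contain a Feb 29 — 45×365 + 13×366 = 21183 days.
(2300 is not a leap year (divisible by 100 but not 400).)
April 2355: 30 − 21 = 9 days remain.
Then May (31), June (30): 31 + 30 = 61 days.
July 1–5, 2355: 5 days.
Residual: 75 days.
Total: 21258 days.
21258 mod 7 = 6, so 6 days after Wednesday is Tuesday.

Tuesday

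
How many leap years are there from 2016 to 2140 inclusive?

31

Years divisible by 4: 2016, 2020, …, 2140 — 32 in all.
Of these, 2100 is divisible by 100 but not 400, so not leap.
Leap years: 32 − 1 = 31.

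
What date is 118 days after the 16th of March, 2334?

the 12th of July, 2334

Count 118 days after March 16, 2334:
March 2334: 31 − 16 = 15 days remain.
Then April (30), May (31), June (30): 30 + 31 + 30 = 91 days.
July 1–12, 2334: 12 days.
Total: 15 + 91 + 12 = 118 days.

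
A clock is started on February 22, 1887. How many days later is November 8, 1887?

259

February 1887: 28 − 22 = 6 days remain (1887 is not a leap year, so February has 28 days).
Then March (31), April (30), May (31), June (30), July (31), August (31), September (30), October (31): 31 + 30 + 31 + 30 + 31 + 31 + 30 + 31 = 245 days.
November 1–8, 1887: 8 days.
Total: 6 + 245 + 8 = 259 days.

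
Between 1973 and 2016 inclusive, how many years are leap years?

Years divisible by 4 in [1973, 2016]: 1976, 1980, 1984, 1988, 1992, 1996, 2000, 2004, 2008, 2012, 2016.
2000 is divisible by 400, so still leap.
No century exceptions apply. Count: 11.

11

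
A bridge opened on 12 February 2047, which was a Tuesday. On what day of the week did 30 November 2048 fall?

February 2047: 28 − 12 = 16 days remain (2047 is not a leap year, so February has 28 days).
Then 20 full months totalling 611 days.
November 1–30, 2048: 30 days.
Total: 16 + 611 + 30 = 657 days.
657 mod 7 = 6, so 6 days after Tuesday is Monday.

Monday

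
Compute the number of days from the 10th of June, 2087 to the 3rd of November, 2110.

8546

From June 10, 2087 to June 10, 2110: 23 years, of which 5 contain a Feb 29 — 18×365 + 5×366 = 8400 days.
(2100 is not a leap year (divisible by 100 but not 400).)
June 2110: 30 − 10 = 20 days remain.
Then July (31), August (31), September (30), October (31): 31 + 31 + 30 + 31 = 123 days.
November 1–3, 2110: 3 days.
Residual: 146 days.
Total: 8546 days.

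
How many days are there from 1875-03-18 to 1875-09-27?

193

March 1875: 31 − 18 = 13 days remain.
Then April (30), May (31), June (30), July (31), August (31): 30 + 31 + 30 + 31 + 31 = 153 days.
September 1–27, 1875: 27 days.
Total: 13 + 153 + 27 = 193 days.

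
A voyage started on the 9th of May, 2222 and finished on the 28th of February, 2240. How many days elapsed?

From May 9, 2222 to May 9, 2239: 17 years, of which 4 contain a Feb 29 — 13×365 + 4×366 = 6209 days.
May 2239: 31 − 9 = 22 days remain.
Then June (30), July (31), August (31), September (30), October (31), November (30), December (31), January (31): 30 + 31 + 31 + 30 + 31 + 30 + 31 + 31 = 245 days.
February 1–28, 2240: 28 days (2240 is a leap year).
Residual: 295 days.
Total: 6504 days.

6504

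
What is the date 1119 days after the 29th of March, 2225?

the 21st of April, 2228

Count 1119 days after March 29, 2225:
March 29, 2225 → March 29, 2226: 365 days.
March 29, 2226 → March 29, 2227: 365 days.
March 29, 2227 → March 29, 2228: 366 days (2228 is a leap year).
March 2228: 31 − 29 = 2 days remain.
April 1–21, 2228: 21 days.
Residual: 23 days.
Total: 1119 days.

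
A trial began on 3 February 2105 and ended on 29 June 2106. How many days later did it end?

511

Day-of-year of February 3, 2105: 34.
Day-of-year of June 29, 2106: 180.
2105 has 365 days, so 365 − 34 = 331 days remain in 2105.
Total: 331 + 180 = 511 days.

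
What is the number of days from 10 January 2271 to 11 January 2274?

1097

January 10, 2271 → January 10, 2272: 365 days.
January 10, 2272 → January 10, 2273: 366 days (2272 is a leap year).
January 10, 2273 → January 10, 2274: 365 days.
Within January 2274: 11 − 10 = 1 day.
Total: 1097 days.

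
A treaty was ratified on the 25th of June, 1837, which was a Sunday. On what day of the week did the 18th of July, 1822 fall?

Thursday

Count forward from the earlier date (July 18, 1822) to the later (June 25, 1837):
Day-of-year of July 18, 1822: 199.
Day-of-year of June 25, 1837: 176.
1822 has 365 days, so 365 − 199 = 166 days remain in 1822.
Full years 1823–1836: 10 common + 4 leap = 10×365 + 4×366 = 5114 days.
Total: 166 + 5114 + 176 = 5456 days.
5456 mod 7 = 3, so 3 days before Sunday is Thursday.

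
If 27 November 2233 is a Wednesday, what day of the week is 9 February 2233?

Saturday

Count forward from the earlier date (February 9, 2233) to the later (November 27, 2233):
February 2233: 28 − 9 = 19 days remain (2233 is not a leap year, so February has 28 days).
Then March (31), April (30), May (31), June (30), July (31), August (31), September (30), October (31): 31 + 30 + 31 + 30 + 31 + 31 + 30 + 31 = 245 days.
November 1–27, 2233: 27 days.
Total: 19 + 245 + 27 = 291 days.
291 mod 7 = 4, so 4 days before Wednesday is Saturday.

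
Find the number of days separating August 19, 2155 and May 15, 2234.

Day-of-year of August 19, 2155: 231.
Day-of-year of May 15, 2234: 135.
2155 has 365 days, so 365 − 231 = 134 days remain in 2155.
Full years 2156–2233: 59 common + 19 leap = 59×365 + 19×366 = 28489 days.
Total: 134 + 28489 + 135 = 28758 days.

28758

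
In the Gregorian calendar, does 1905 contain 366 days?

No

1905 is not a leap year.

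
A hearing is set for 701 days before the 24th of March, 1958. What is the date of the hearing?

the 22nd of April, 1956

Count 701 days before March 24, 1958:
Day-of-year of April 22, 1956: 113.
Day-of-year of March 24, 1958: 83.
1956 has 366 days, so 366 − 113 = 253 days remain in 1956.
Full years: 1957: 365. Sum = 365.
Total: 253 + 365 + 83 = 701 days.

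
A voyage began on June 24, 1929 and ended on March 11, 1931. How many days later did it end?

June 1929: 30 − 24 = 6 days remain.
Then 20 full months totalling 608 days.
March 1–11, 1931: 11 days.
Total: 6 + 608 + 11 = 625 days.

625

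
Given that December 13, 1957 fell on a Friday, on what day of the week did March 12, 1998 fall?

Thursday

Day-of-year of December 13, 1957: 347.
Day-of-year of March 12, 1998: 71.
1957 has 365 days, so 365 − 347 = 18 days remain in 1957.
Full years 1958–1997: 30 common + 10 leap = 30×365 + 10×366 = 14610 days.
Total: 18 + 14610 + 71 = 14699 days.
14699 mod 7 = 6, so 6 days after Friday is Thursday.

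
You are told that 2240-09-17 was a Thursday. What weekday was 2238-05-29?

Tuesday

Count forward from the earlier date (May 29, 2238) to the later (September 17, 2240):
Day-of-year of May 29, 2238: 149.
Day-of-year of September 17, 2240: 261.
2238 has 365 days, so 365 − 149 = 216 days remain in 2238.
Full years: 2239: 365. Sum = 365.
Total: 216 + 365 + 261 = 842 days.
842 mod 7 = 2, so 2 days before Thursday is Tuesday.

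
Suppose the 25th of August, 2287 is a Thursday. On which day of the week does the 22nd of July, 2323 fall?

From August 25, 2287 to August 25, 2322: 35 years, of which 8 contain a Feb 29 — 27×365 + 8×366 = 12783 days.
(2300 is not a leap year (divisible by 100 but not 400).)
August 2322: 31 − 25 = 6 days remain.
Then 10 full months totalling 303 days.
July 1–22, 2323: 22 days.
Residual: 331 days.
Total: 13114 days.
13114 mod 7 = 3, so 3 days after Thursday is Sunday.

Sunday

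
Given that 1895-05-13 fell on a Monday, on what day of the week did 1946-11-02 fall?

Saturday

From May 13, 1895 to May 13, 1946: 51 years, of which 12 contain a Feb 29 — 39×365 + 12×366 = 18627 days.
(1900 is not a leap year (divisible by 100 but not 400).)
May 1946: 31 − 13 = 18 days remain.
Then June (30), July (31), August (31), September (30), October (31): 30 + 31 + 31 + 30 + 31 = 153 days.
November 1–2, 1946: 2 days.
Residual: 173 days.
Total: 18800 days.
18800 mod 7 = 5, so 5 days after Monday is Saturday.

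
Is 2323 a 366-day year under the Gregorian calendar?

2323 is not a leap year.

No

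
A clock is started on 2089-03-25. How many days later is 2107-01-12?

6501

Day-of-year of March 25, 2089: 84.
Day-of-year of January 12, 2107: 12.
2089 has 365 days, so 365 − 84 = 281 days remain in 2089.
Full years 2090–2106: 14 common + 3 leap = 14×365 + 3×366 = 6208 days.
Total: 281 + 6208 + 12 = 6501 days.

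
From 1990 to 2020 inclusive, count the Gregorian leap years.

8

Years divisible by 4 in [1990, 2020]: 1992, 1996, 2000, 2004, 2008, 2012, 2016, 2020.
2000 is divisible by 400, so still leap.
No century exceptions apply. Count: 8.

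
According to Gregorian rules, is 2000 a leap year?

Yes

2000 is a leap year (divisible by 400).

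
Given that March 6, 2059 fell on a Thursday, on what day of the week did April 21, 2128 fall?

Day-of-year of March 6, 2059: 65.
Day-of-year of April 21, 2128: 112.
2059 has 365 days, so 365 − 65 = 300 days remain in 2059.
Full years 2060–2127: 52 common + 16 leap = 52×365 + 16×366 = 24836 days.
Total: 300 + 24836 + 112 = 25248 days.
25248 mod 7 = 6, so 6 days after Thursday is Wednesday.

Wednesday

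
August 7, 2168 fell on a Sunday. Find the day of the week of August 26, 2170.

August 2168: 31 − 7 = 24 days remain.
Then 23 full months totalling 699 days.
August 1–26, 2170: 26 days.
Total: 24 + 699 + 26 = 749 days.
749 is a multiple of 7, so August 26, 2170 falls on the same weekday: Sunday.

Sunday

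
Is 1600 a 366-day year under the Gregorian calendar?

Yes

1600 is a leap year (divisible by 400).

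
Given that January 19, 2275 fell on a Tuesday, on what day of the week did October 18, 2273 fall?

Count forward from the earlier date (October 18, 2273) to the later (January 19, 2275):
Day-of-year of October 18, 2273: 291.
Day-of-year of January 19, 2275: 19.
2273 has 365 days, so 365 − 291 = 74 days remain in 2273.
Full years: 2274: 365. Sum = 365.
Total: 74 + 365 + 19 = 458 days.
458 mod 7 = 3, so 3 days before Tuesday is Saturday.

Saturday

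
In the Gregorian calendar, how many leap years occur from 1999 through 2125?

31

Years divisible by 4: 2000, 2004, …, 2124 — 32 in all.
Of these, 2100 is divisible by 100 but not 400, so not leap.
2000 is divisible by 400, so still leap.
Leap years: 32 − 1 = 31.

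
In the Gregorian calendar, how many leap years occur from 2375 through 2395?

5

Years divisible by 4 in [2375, 2395]: 2376, 2380, 2384, 2388, 2392.
No century exceptions apply. Count: 5.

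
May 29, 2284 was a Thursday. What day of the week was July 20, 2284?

Sunday

May 2284: 31 − 29 = 2 days remain.
Then June (30): 30 days.
July 1–20, 2284: 20 days.
Total: 2 + 30 + 20 = 52 days.
52 mod 7 = 3, so 3 days after Thursday is Sunday.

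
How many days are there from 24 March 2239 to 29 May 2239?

March 2239: 31 − 24 = 7 days remain.
Then April (30): 30 days.
May 1–29, 2239: 29 days.
Total: 7 + 30 + 29 = 66 days.

66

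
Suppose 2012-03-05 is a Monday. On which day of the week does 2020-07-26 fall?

Day-of-year of March 5, 2012: 65.
Day-of-year of July 26, 2020: 208.
2012 has 366 days, so 366 − 65 = 301 days remain in 2012.
Full years 2013–2019: 6 common + 1 leap = 6×365 + 1×366 = 2556 days.
Total: 301 + 2556 + 208 = 3065 days.
3065 mod 7 = 6, so 6 days after Monday is Sunday.

Sunday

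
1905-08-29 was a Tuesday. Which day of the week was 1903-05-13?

Count forward from the earlier date (May 13, 1903) to the later (August 29, 1905):
May 1903: 31 − 13 = 18 days remain.
Then 26 full months totalling 792 days.
August 1–29, 1905: 29 days.
Total: 18 + 792 + 29 = 839 days.
839 mod 7 = 6, so 6 days before Tuesday is Wednesday.

Wednesday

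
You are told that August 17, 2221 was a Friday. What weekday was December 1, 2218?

Count forward from the earlier date (December 1, 2218) to the later (August 17, 2221):
December 1, 2218 → December 1, 2219: 365 days.
December 1, 2219 → December 1, 2220: 366 days (2220 is a leap year).
December 2220: 31 − 1 = 30 days remain.
Then January (31), February 2221 (28), March (31), April (30), May (31), June (30), July (31): 31 + 28 + 31 + 30 + 31 + 30 + 31 = 212 days.
August 1–17, 2221: 17 days.
Residual: 259 days.
Total: 990 days.
990 mod 7 = 3, so 3 days before Friday is Tuesday.

Tuesday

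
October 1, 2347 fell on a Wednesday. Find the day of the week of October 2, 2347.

Thursday

Within October 2347: 2 − 1 = 1 day.
1 mod 7 = 1, so 1 day after Wednesday is Thursday.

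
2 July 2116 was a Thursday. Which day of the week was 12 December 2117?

July 2, 2116 → July 2, 2117: 365 days.
July 2117: 31 − 2 = 29 days remain.
Then August (31), September (30), October (31), November (30): 31 + 30 + 31 + 30 = 122 days.
December 1–12, 2117: 12 days.
Residual: 163 days.
Total: 528 days.
528 mod 7 = 3, so 3 days after Thursday is Sunday.

Sunday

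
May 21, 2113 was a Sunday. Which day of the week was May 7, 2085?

Count forward from the earlier date (May 7, 2085) to the later (May 21, 2113):
Day-of-year of May 7, 2085: 127.
Day-of-year of May 21, 2113: 141.
2085 has 365 days, so 365 − 127 = 238 days remain in 2085.
Full years 2086–2112: 21 common + 6 leap = 21×365 + 6×366 = 9861 days.
Total: 238 + 9861 + 141 = 10240 days.
10240 mod 7 = 6, so 6 days before Sunday is Monday.

Monday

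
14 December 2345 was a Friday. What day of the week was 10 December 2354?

Friday

From December 14, 2345 to December 14, 2353: 8 years, of which 2 contain a Feb 29 — 6×365 + 2×366 = 2922 days.
December 2353: 31 − 14 = 17 days remain.
Then 11 full months totalling 334 days.
December 1–10, 2354: 10 days.
Residual: 361 days.
Total: 3283 days.
3283 is a multiple of 7, so 10 December 2354 falls on the same weekday: Friday.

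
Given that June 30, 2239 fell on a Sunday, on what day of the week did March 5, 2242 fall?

June 30, 2239 → June 30, 2240: 366 days (2240 is a leap year).
June 30, 2240 → June 30, 2241: 365 days.
June 2241: 30 − 30 = 0 days remain.
Then July (31), August (31), September (30), October (31), November (30), December (31), January (31), February 2242 (28): 31 + 31 + 30 + 31 + 30 + 31 + 31 + 28 = 243 days.
March 1–5, 2242: 5 days.
Residual: 248 days.
Total: 979 days.
979 mod 7 = 6, so 6 days after Sunday is Saturday.

Saturday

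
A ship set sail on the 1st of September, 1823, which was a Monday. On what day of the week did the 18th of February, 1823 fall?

Tuesday

Count forward from the earlier date (February 18, 1823) to the later (September 1, 1823):
February 1823: 28 − 18 = 10 days remain (1823 is not a leap year, so February has 28 days).
Then March (31), April (30), May (31), June (30), July (31), August (31): 31 + 30 + 31 + 30 + 31 + 31 = 184 days.
September 1, 1823: 1 day.
Total: 10 + 184 + 1 = 195 days.
195 mod 7 = 6, so 6 days before Monday is Tuesday.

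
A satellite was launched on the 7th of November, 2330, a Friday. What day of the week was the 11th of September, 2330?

Thursday

Count forward from the earlier date (September 11, 2330) to the later (November 7, 2330):
September 2330: 30 − 11 = 19 days remain.
Then October (31): 31 days.
November 1–7, 2330: 7 days.
Total: 19 + 31 + 7 = 57 days.
57 mod 7 = 1, so 1 day before Friday is Thursday.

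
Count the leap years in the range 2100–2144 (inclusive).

11

Years divisible by 4 in [2100, 2144]: 2100, 2104, 2108, 2112, 2116, 2120, 2124, 2128, 2132, 2136, 2140, 2144.
Of these, 2100 is divisible by 100 but not 400, so not leap.
Leap years: 12 − 1 = 11.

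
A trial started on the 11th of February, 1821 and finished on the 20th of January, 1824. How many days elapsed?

February 11, 1821 → February 11, 1822: 365 days.
February 11, 1822 → February 11, 1823: 365 days.
February 1823: 28 − 11 = 17 days remain (1823 is not a leap year, so February has 28 days).
Then 10 full months totalling 306 days.
January 1–20, 1824: 20 days.
Residual: 343 days.
Total: 1073 days.

1073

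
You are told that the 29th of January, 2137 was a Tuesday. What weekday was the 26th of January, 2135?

Count forward from the earlier date (January 26, 2135) to the later (January 29, 2137):
Day-of-year of January 26, 2135: 26.
Day-of-year of January 29, 2137: 29.
2135 has 365 days, so 365 − 26 = 339 days remain in 2135.
Full years: 2136: 366. Sum = 366.
Total: 339 + 366 + 29 = 734 days.
734 mod 7 = 6, so 6 days before Tuesday is Wednesday.

Wednesday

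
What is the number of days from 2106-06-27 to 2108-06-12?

716

June 2106: 30 − 27 = 3 days remain.
Then 23 full months totalling 701 days.
June 1–12, 2108: 12 days.
Total: 3 + 701 + 12 = 716 days.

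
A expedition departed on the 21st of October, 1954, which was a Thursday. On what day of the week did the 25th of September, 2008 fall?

From October 21, 1954 to October 21, 2007: 53 years, of which 13 contain a Feb 29 — 40×365 + 13×366 = 19358 days.
(2000 is a leap year (divisible by 400).)
October 2007: 31 − 21 = 10 days remain.
Then 10 full months totalling 305 days.
September 1–25, 2008: 25 days.
Residual: 340 days.
Total: 19698 days.
19698 is a multiple of 7, so the 25th of September, 2008 falls on the same weekday: Thursday.

Thursday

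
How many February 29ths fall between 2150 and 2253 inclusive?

25

Years divisible by 4: 2152, 2156, …, 2252 — 26 in all.
Of these, 2200 is divisible by 100 but not 400, so not leap.
Leap years: 26 − 1 = 25.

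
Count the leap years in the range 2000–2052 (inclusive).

14

Years divisible by 4: 2000, 2004, …, 2052 — 14 in all.
2000 is divisible by 400, so still leap.
No century exceptions apply. Count: 14.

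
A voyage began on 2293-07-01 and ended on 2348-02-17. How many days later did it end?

19953

From July 1, 2293 to July 1, 2347: 54 years, of which 12 contain a Feb 29 — 42×365 + 12×366 = 19722 days.
(2300 is not a leap year (divisible by 100 but not 400).)
July 2347: 31 − 1 = 30 days remain.
Then August (31), September (30), October (31), November (30), December (31), January (31): 31 + 30 + 31 + 30 + 31 + 31 = 184 days.
February 1–17, 2348: 17 days (2348 is a leap year).
Residual: 231 days.
Total: 19953 days.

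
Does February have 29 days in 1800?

1800 is not a leap year (divisible by 100 but not 400).

No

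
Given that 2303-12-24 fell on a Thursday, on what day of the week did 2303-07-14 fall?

Count forward from the earlier date (July 14, 2303) to the later (December 24, 2303):
July 2303: 31 − 14 = 17 days remain.
Then August (31), September (30), October (31), November (30): 31 + 30 + 31 + 30 = 122 days.
December 1–24, 2303: 24 days.
Total: 17 + 122 + 24 = 163 days.
163 mod 7 = 2, so 2 days before Thursday is Tuesday.

Tuesday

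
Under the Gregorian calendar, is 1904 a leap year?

Yes

1904 is a leap year.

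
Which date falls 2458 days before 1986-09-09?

1979-12-17

Count 2458 days before September 9, 1986:
Day-of-year of December 17, 1979: 351.
Day-of-year of September 9, 1986: 252.
1979 has 365 days, so 365 − 351 = 14 days remain in 1979.
Full years: 1980: 366; 1981: 365; 1982: 365; 1983: 365; 1984: 366; 1985: 365. Sum = 2192.
Total: 14 + 2192 + 252 = 2458 days.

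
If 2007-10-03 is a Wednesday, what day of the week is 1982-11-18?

Thursday

Count forward from the earlier date (November 18, 1982) to the later (October 3, 2007):
From November 18, 1982 to November 18, 2006: 24 years, of which 6 contain a Feb 29 — 18×365 + 6×366 = 8766 days.
(2000 is a leap year (divisible by 400).)
November 2006: 30 − 18 = 12 days remain.
Then 10 full months totalling 304 days.
October 1–3, 2007: 3 days.
Residual: 319 days.
Total: 9085 days.
9085 mod 7 = 6, so 6 days before Wednesday is Thursday.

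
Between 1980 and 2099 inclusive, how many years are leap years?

30

Years divisible by 4: 1980, 1984, …, 2096 — 30 in all.
2000 is divisible by 400, so still leap.
No century exceptions apply. Count: 30.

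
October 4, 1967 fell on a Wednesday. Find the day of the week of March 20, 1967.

Count forward from the earlier date (March 20, 1967) to the later (October 4, 1967):
March 1967: 31 − 20 = 11 days remain.
Then April (30), May (31), June (30), July (31), August (31), September (30): 30 + 31 + 30 + 31 + 31 + 30 = 183 days.
October 1–4, 1967: 4 days.
Total: 11 + 183 + 4 = 198 days.
198 mod 7 = 2, so 2 days before Wednesday is Monday.

Monday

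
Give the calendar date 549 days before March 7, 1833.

September 5, 1831

Count 549 days before March 7, 1833:
Day-of-year of September 5, 1831: 248.
Day-of-year of March 7, 1833: 66.
1831 has 365 days, so 365 − 248 = 117 days remain in 1831.
Full years: 1832: 366. Sum = 366.
Total: 117 + 366 + 66 = 549 days.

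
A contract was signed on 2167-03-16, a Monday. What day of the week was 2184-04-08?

Day-of-year of March 16, 2167: 75.
Day-of-year of April 8, 2184: 99.
2167 has 365 days, so 365 − 75 = 290 days remain in 2167.
Full years 2168–2183: 12 common + 4 leap = 12×365 + 4×366 = 5844 days.
Total: 290 + 5844 + 99 = 6233 days.
6233 mod 7 = 3, so 3 days after Monday is Thursday.

Thursday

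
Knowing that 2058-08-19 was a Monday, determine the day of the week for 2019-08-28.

Count forward from the earlier date (August 28, 2019) to the later (August 19, 2058):
From August 28, 2019 to August 28, 2057: 38 years, of which 10 contain a Feb 29 — 28×365 + 10×366 = 13880 days.
August 2057: 31 − 28 = 3 days remain.
Then 11 full months totalling 334 days.
August 1–19, 2058: 19 days.
Residual: 356 days.
Total: 14236 days.
14236 mod 7 = 5, so 5 days before Monday is Wednesday.

Wednesday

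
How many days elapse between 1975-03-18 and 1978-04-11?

1120

Day-of-year of March 18, 1975: 77.
Day-of-year of April 11, 1978: 101.
1975 has 365 days, so 365 − 77 = 288 days remain in 1975.
Full years: 1976: 366; 1977: 365. Sum = 731.
Total: 288 + 731 + 101 = 1120 days.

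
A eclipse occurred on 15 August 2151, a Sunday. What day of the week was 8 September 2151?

Wednesday

August 2151: 31 − 15 = 16 days remain.
September 1–8, 2151: 8 days.
Total: 16 + 8 = 24 days.
24 mod 7 = 3, so 3 days after Sunday is Wednesday.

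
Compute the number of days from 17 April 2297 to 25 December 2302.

Day-of-year of April 17, 2297: 107.
Day-of-year of December 25, 2302: 359.
2297 has 365 days, so 365 − 107 = 258 days remain in 2297.
Full years: 2298: 365; 2299: 365; 2300: 365; 2301: 365. Sum = 1460.
Total: 258 + 1460 + 359 = 2077 days.

2077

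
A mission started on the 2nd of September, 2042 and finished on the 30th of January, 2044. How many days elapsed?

515

September 2, 2042 → September 2, 2043: 365 days.
September 2043: 30 − 2 = 28 days remain.
Then October (31), November (30), December (31): 31 + 30 + 31 = 92 days.
January 1–30, 2044: 30 days.
Residual: 150 days.
Total: 515 days.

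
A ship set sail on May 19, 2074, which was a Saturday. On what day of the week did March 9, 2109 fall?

Saturday

From May 19, 2074 to May 19, 2108: 34 years, of which 8 contain a Feb 29 — 26×365 + 8×366 = 12418 days.
(2100 is not a leap year (divisible by 100 but not 400).)
May 2108: 31 − 19 = 12 days remain.
Then 9 full months totalling 273 days.
March 1–9, 2109: 9 days.
Residual: 294 days.
Total: 12712 days.
12712 is a multiple of 7, so March 9, 2109 falls on the same weekday: Saturday.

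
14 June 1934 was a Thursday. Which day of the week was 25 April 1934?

Count forward from the earlier date (April 25, 1934) to the later (June 14, 1934):
April 1934: 30 − 25 = 5 days remain.
Then May (31): 31 days.
June 1–14, 1934: 14 days.
Total: 5 + 31 + 14 = 50 days.
50 mod 7 = 1, so 1 day before Thursday is Wednesday.

Wednesday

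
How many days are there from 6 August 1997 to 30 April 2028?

11225

Day-of-year of August 6, 1997: 218.
Day-of-year of April 30, 2028: 121.
1997 has 365 days, so 365 − 218 = 147 days remain in 1997.
Full years 1998–2027: 23 common + 7 leap = 23×365 + 7×366 = 10957 days.
Total: 147 + 10957 + 121 = 11225 days.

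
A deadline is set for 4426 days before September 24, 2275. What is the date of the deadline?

August 12, 2263

Count 4426 days before September 24, 2275:
Day-of-year of August 12, 2263: 224.
Day-of-year of September 24, 2275: 267.
2263 has 365 days, so 365 − 224 = 141 days remain in 2263.
Full years 2264–2274: 8 common + 3 leap = 8×365 + 3×366 = 4018 days.
Total: 141 + 4018 + 267 = 4426 days.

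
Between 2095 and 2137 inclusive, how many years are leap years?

Years divisible by 4 in [2095, 2137]: 2096, 2100, 2104, 2108, 2112, 2116, 2120, 2124, 2128, 2132, 2136.
Of these, 2100 is divisible by 100 but not 400, so not leap.
Leap years: 11 − 1 = 10.

10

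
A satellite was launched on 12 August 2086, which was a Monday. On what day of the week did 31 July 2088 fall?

Saturday

Day-of-year of August 12, 2086: 224.
Day-of-year of July 31, 2088: 213.
2086 has 365 days, so 365 − 224 = 141 days remain in 2086.
Full years: 2087: 365. Sum = 365.
Total: 141 + 365 + 213 = 719 days.
719 mod 7 = 5, so 5 days after Monday is Saturday.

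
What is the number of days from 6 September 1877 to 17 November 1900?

8472

From September 6, 1877 to September 6, 1900: 23 years, of which 5 contain a Feb 29 — 18×365 + 5×366 = 8400 days.
(1900 is not a leap year (divisible by 100 but not 400).)
September 1900: 30 − 6 = 24 days remain.
Then October (31): 31 days.
November 1–17, 1900: 17 days.
Residual: 72 days.
Total: 8472 days.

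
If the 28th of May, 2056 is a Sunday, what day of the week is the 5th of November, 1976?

Friday

Count forward from the earlier date (November 5, 1976) to the later (May 28, 2056):
Day-of-year of November 5, 1976: 310.
Day-of-year of May 28, 2056: 149.
1976 has 366 days, so 366 − 310 = 56 days remain in 1976.
Full years 1977–2055: 60 common + 19 leap = 60×365 + 19×366 = 28854 days.
Total: 56 + 28854 + 149 = 29059 days.
29059 mod 7 = 2, so 2 days before Sunday is Friday.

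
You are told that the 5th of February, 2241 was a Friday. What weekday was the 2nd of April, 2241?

Friday

February 2241: 28 − 5 = 23 days remain (2241 is not a leap year, so February has 28 days).
Then March (31): 31 days.
April 1–2, 2241: 2 days.
Total: 23 + 31 + 2 = 56 days.
56 is a multiple of 7, so the 2nd of April, 2241 falls on the same weekday: Friday.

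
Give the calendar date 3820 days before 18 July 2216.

1 February 2206

Count 3820 days before July 18, 2216:
Day-of-year of February 1, 2206: 32.
Day-of-year of July 18, 2216: 200.
2206 has 365 days, so 365 − 32 = 333 days remain in 2206.
Full years 2207–2215: 7 common + 2 leap = 7×365 + 2×366 = 3287 days.
Total: 333 + 3287 + 200 = 3820 days.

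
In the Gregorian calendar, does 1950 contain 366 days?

No

1950 is not a leap year.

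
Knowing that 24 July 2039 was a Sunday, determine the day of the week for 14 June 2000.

Wednesday

Count forward from the earlier date (June 14, 2000) to the later (July 24, 2039):
From June 14, 2000 to June 14, 2039: 39 years, of which 9 contain a Feb 29 — 30×365 + 9×366 = 14244 days.
June 2039: 30 − 14 = 16 days remain.
July 1–24, 2039: 24 days.
Residual: 40 days.
Total: 14284 days.
14284 mod 7 = 4, so 4 days before Sunday is Wednesday.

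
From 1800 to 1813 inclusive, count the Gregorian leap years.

3

Years divisible by 4 in [1800, 1813]: 1800, 1804, 1808, 1812.
Of these, 1800 is divisible by 100 but not 400, so not leap.
Leap years: 4 − 1 = 3.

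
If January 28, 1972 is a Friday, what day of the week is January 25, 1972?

Count forward from the earlier date (January 25, 1972) to the later (January 28, 1972):
Within January 1972: 28 − 25 = 3 days.
3 mod 7 = 3, so 3 days before Friday is Tuesday.

Tuesday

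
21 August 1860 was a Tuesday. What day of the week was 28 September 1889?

Saturday

Day-of-year of August 21, 1860: 234.
Day-of-year of September 28, 1889: 271.
1860 has 366 days, so 366 − 234 = 132 days remain in 1860.
Full years 1861–1888: 21 common + 7 leap = 21×365 + 7×366 = 10227 days.
Total: 132 + 10227 + 271 = 10630 days.
10630 mod 7 = 4, so 4 days after Tuesday is Saturday.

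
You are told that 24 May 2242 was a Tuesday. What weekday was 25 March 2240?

Count forward from the earlier date (March 25, 2240) to the later (May 24, 2242):
March 25, 2240 → March 25, 2241: 365 days.
March 25, 2241 → March 25, 2242: 365 days.
March 2242: 31 − 25 = 6 days remain.
Then April (30): 30 days.
May 1–24, 2242: 24 days.
Residual: 60 days.
Total: 790 days.
790 mod 7 = 6, so 6 days before Tuesday is Wednesday.

Wednesday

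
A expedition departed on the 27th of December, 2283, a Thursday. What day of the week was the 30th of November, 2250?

Saturday

Count forward from the earlier date (November 30, 2250) to the later (December 27, 2283):
From November 30, 2250 to November 30, 2283: 33 years, of which 8 contain a Feb 29 — 25×365 + 8×366 = 12053 days.
November 2283: 30 − 30 = 0 days remain.
December 1–27, 2283: 27 days.
Residual: 27 days.
Total: 12080 days.
12080 mod 7 = 5, so 5 days before Thursday is Saturday.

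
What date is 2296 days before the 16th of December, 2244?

the 3rd of September, 2238

Count 2296 days before December 16, 2244:
Day-of-year of September 3, 2238: 246.
Day-of-year of December 16, 2244: 351.
2238 has 365 days, so 365 − 246 = 119 days remain in 2238.
Full years: 2239: 365; 2240: 366; 2241: 365; 2242: 365; 2243: 365. Sum = 1826.
Total: 119 + 1826 + 351 = 2296 days.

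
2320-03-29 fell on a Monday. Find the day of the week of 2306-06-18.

Monday

Count forward from the earlier date (June 18, 2306) to the later (March 29, 2320):
From June 18, 2306 to June 18, 2319: 13 years, of which 3 contain a Feb 29 — 10×365 + 3×366 = 4748 days.
June 2319: 30 − 18 = 12 days remain.
Then July (31), August (31), September (30), October (31), November (30), December (31), January (31), February 2320 (29): 31 + 31 + 30 + 31 + 30 + 31 + 31 + 29 = 244 days.
March 1–29, 2320: 29 days.
Residual: 285 days.
Total: 5033 days.
5033 is a multiple of 7, so 2306-06-18 falls on the same weekday: Monday.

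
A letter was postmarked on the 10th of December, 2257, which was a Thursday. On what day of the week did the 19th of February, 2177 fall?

Wednesday

Count forward from the earlier date (February 19, 2177) to the later (December 10, 2257):
From February 19, 2177 to February 19, 2257: 80 years, of which 19 contain a Feb 29 — 61×365 + 19×366 = 29219 days.
(2200 is not a leap year (divisible by 100 but not 400).)
February 2257: 28 − 19 = 9 days remain (2257 is not a leap year, so February has 28 days).
Then 9 full months totalling 275 days.
December 1–10, 2257: 10 days.
Residual: 294 days.
Total: 29513 days.
29513 mod 7 = 1, so 1 day before Thursday is Wednesday.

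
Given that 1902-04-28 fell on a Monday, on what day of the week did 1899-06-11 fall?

Count forward from the earlier date (June 11, 1899) to the later (April 28, 1902):
Day-of-year of June 11, 1899: 162.
Day-of-year of April 28, 1902: 118.
1899 has 365 days, so 365 − 162 = 203 days remain in 1899.
Full years: 1900: 365; 1901: 365. Sum = 730.
Total: 203 + 730 + 118 = 1051 days.
1051 mod 7 = 1, so 1 day before Monday is Sunday.

Sunday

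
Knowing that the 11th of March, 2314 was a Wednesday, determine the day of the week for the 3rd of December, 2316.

Sunday

March 11, 2314 → March 11, 2315: 365 days.
March 11, 2315 → March 11, 2316: 366 days (2316 is a leap year).
March 2316: 31 − 11 = 20 days remain.
Then April (30), May (31), June (30), July (31), August (31), September (30), October (31), November (30): 30 + 31 + 30 + 31 + 31 + 30 + 31 + 30 = 244 days.
December 1–3, 2316: 3 days.
Residual: 267 days.
Total: 998 days.
998 mod 7 = 4, so 4 days after Wednesday is Sunday.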